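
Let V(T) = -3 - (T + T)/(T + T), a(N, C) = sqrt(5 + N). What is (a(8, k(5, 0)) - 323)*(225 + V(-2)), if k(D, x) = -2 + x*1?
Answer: -71383 + 221*sqrt(13) ≈ -70586.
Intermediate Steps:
k(D, x) = -2 + x
V(T) = -4 (V(T) = -3 - 2*T/(2*T) = -3 - 2*T*1/(2*T) = -3 - 1*1 = -3 - 1 = -4)
(a(8, k(5, 0)) - 323)*(225 + V(-2)) = (sqrt(5 + 8) - 323)*(225 - 4) = (sqrt(13) - 323)*221 = (-323 + sqrt(13))*221 = -71383 + 221*sqrt(13)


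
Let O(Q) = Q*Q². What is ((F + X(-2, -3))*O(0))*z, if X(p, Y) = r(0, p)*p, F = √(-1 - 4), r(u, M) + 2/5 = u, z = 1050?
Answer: 0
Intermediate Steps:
r(u, M) = -⅖ + u
F = I*√5 (F = √(-5) = I*√5 ≈ 2.2361*I)
X(p, Y) = -2*p/5 (X(p, Y) = (-⅖ + 0)*p = -2*p/5)
O(Q) = Q³
((F + X(-2, -3))*O(0))*z = ((I*√5 - ⅖*(-2))*0³)*1050 = ((I*√5 + ⅘)*0)*1050 = ((⅘ + I*√5)*0)*1050 = 0*1050 = 0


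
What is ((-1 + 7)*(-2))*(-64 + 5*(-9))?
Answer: 1308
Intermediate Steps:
((-1 + 7)*(-2))*(-64 + 5*(-9)) = (6*(-2))*(-64 - 45) = -12*(-109) = 1308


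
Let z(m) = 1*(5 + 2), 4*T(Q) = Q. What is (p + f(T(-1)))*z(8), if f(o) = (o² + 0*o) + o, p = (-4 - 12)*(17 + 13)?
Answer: -53781/16 ≈ -3361.3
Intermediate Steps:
T(Q) = Q/4
p = -480 (p = -16*30 = -480)
f(o) = o + o² (f(o) = (o² + 0) + o = o² + o = o + o²)
z(m) = 7 (z(m) = 1*7 = 7)
(p + f(T(-1)))*z(8) = (-480 + ((¼)*(-1))*(1 + (¼)*(-1)))*7 = (-480 - (1 - ¼)/4)*7 = (-480 - ¼*¾)*7 = (-480 - 3/16)*7 = -7683/16*7 = -53781/16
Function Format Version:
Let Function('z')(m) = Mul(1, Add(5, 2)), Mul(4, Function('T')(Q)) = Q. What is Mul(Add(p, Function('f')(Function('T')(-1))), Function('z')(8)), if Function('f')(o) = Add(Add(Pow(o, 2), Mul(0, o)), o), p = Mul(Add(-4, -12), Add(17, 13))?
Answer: Rational(-53781, 16) ≈ -3361.3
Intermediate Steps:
Function('T')(Q) = Mul(Rational(1, 4), Q)
p = -480 (p = Mul(-16, 30) = -480)
Function('f')(o) = Add(o, Pow(o, 2)) (Function('f')(o) = Add(Add(Pow(o, 2), 0), o) = Add(Pow(o, 2), o) = Add(o, Pow(o, 2)))
Function('z')(m) = 7 (Function('z')(m) = Mul(1, 7) = 7)
Mul(Add(p, Function('f')(Function('T')(-1))), Function('z')(8)) = Mul(Add(-480, Mul(Mul(Rational(1, 4), -1), Add(1, Mul(Rational(1, 4), -1)))), 7) = Mul(Add(-480, Mul(Rational(-1, 4), Add(1, Rational(-1, 4)))), 7) = Mul(Add(-480, Mul(Rational(-1, 4), Rational(3, 4))), 7) = Mul(Add(-480, Rational(-3, 16)), 7) = Mul(Rational(-7683, 16), 7) = Rational(-53781, 16)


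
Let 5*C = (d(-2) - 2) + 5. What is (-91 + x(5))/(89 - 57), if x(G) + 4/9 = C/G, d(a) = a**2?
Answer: -641/225 ≈ -2.8489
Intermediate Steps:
C = 7/5 (C = (((-2)**2 - 2) + 5)/5 = ((4 - 2) + 5)/5 = (2 + 5)/5 = (1/5)*7 = 7/5 ≈ 1.4000)
x(G) = -4/9 + 7/(5*G)
(-91 + x(5))/(89 - 57) = (-91 + (1/45)*(63 - 20*5)/5)/(89 - 57) = (-91 + (1/45)*(1/5)*(63 - 100))/32 = (-91 + (1/45)*(1/5)*(-37))*(1/32) = (-91 - 37/225)*(1/32) = -20512/225*1/32 = -641/225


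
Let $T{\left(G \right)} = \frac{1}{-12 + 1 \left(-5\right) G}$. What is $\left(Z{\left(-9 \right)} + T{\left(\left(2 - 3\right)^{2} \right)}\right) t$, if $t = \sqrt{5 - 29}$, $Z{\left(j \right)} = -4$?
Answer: $- \frac{138 i \sqrt{6}}{17} \approx - 19.884 i$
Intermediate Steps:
$T{\left(G \right)} = \frac{1}{-12 - 5 G}$
$t = 2 i \sqrt{6}$ ($t = \sqrt{-24} = 2 i \sqrt{6} \approx 4.899 i$)
$\left(Z{\left(-9 \right)} + T{\left(\left(2 - 3\right)^{2} \right)}\right) t = \left(-4 - \frac{1}{12 + 5 \left(2 - 3\right)^{2}}\right) 2 i \sqrt{6} = \left(-4 - \frac{1}{12 + 5 \left(-1\right)^{2}}\right) 2 i \sqrt{6} = \left(-4 - \frac{1}{12 + 5 \cdot 1}\right) 2 i \sqrt{6} = \left(-4 - \frac{1}{12 + 5}\right) 2 i \sqrt{6} = \left(-4 - \frac{1}{17}\right) 2 i \sqrt{6} = - \frac{69 \cdot 2 i \sqrt{6}}{17} = - \frac{138 i \sqrt{6}}{17}$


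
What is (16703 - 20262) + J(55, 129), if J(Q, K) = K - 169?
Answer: -3599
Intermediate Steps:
J(Q, K) = -169 + K
(16703 - 20262) + J(55, 129) = (16703 - 20262) + (-169 + 129) = -3559 - 40 = -3599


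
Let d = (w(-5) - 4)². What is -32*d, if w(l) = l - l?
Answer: -512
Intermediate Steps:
w(l) = 0
d = 16 (d = (0 - 4)² = (-4)² = 16)
-32*d = -32*16 = -512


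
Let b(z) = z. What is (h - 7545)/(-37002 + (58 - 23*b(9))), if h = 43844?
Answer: -36299/37151 ≈ -0.97707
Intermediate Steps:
(h - 7545)/(-37002 + (58 - 23*b(9))) = (43844 - 7545)/(-37002 + (58 - 23*9)) = 36299/(-37002 + (58 - 207)) = 36299/(-37002 - 149) = 36299/(-37151) = 36299*(-1/37151) = -36299/37151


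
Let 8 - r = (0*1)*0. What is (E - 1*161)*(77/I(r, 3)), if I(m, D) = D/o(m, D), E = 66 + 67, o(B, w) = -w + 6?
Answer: -2156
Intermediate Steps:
o(B, w) = 6 - w
r = 8 (r = 8 - 0*1*0 = 8 - 0*0 = 8 - 1*0 = 8 + 0 = 8)
E = 133
I(m, D) = D/(6 - D)
(E - 1*161)*(77/I(r, 3)) = (133 - 1*161)*(77/((-1*3/(-6 + 3)))) = (133 - 161)*(77/((-1*3/(-3)))) = -2156/((-1*3*(-⅓))) = -2156/1 = -2156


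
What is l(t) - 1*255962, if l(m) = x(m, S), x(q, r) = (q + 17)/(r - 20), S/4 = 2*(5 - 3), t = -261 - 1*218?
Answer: -511693/2 ≈ -2.5585e+5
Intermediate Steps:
t = -479 (t = -261 - 218 = -479)
S = 16 (S = 4*(2*(5 - 3)) = 4*(2*2) = 4*4 = 16)
x(q, r) = (17 + q)/(-20 + r)
l(m) = -17/4 - m/4 (l(m) = (17 + m)/(-20 + 16) = (17 + m)/(-4) = -(17 + m)/4 = -17/4 - m/4)
l(t) - 1*255962 = (-17/4 - 1/4*(-479)) - 1*255962 = (-17/4 + 479/4) - 255962 = 231/2 - 255962 = -511693/2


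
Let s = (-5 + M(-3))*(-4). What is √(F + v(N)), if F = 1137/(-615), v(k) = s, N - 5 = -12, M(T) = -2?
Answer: √1099005/205 ≈ 5.1138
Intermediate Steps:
s = 28 (s = (-5 - 2)*(-4) = -7*(-4) = 28)
N = -7 (N = 5 - 12 = -7)
v(k) = 28
F = -379/205 (F = 1137*(-1/615) = -379/205 ≈ -1.8488)
√(F + v(N)) = √(-379/205 + 28) = √(5361/205) = √1099005/205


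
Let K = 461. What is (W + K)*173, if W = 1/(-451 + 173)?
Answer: 22171161/278 ≈ 79752.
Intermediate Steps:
W = -1/278 (W = 1/(-278) = -1/278 ≈ -0.0035971)
(W + K)*173 = (-1/278 + 461)*173 = (128157/278)*173 = 22171161/278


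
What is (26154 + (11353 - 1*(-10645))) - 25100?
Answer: 23052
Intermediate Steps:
(26154 + (11353 - 1*(-10645))) - 25100 = (26154 + (11353 + 10645)) - 25100 = (26154 + 21998) - 25100 = 48152 - 25100 = 23052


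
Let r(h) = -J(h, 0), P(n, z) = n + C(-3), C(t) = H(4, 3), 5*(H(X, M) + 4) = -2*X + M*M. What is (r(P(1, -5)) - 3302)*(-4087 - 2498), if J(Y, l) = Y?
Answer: 21725232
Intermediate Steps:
H(X, M) = -4 - 2*X/5 + M²/5 (H(X, M) = -4 + (-2*X + M*M)/5 = -4 + (-2*X + M²)/5 = -4 + (M² - 2*X)/5 = -4 + (-2*X/5 + M²/5) = -4 - 2*X/5 + M²/5)
C(t) = -19/5 (C(t) = -4 - ⅖*4 + (⅕)*3² = -4 - 8/5 + (⅕)*9 = -4 - 8/5 + 9/5 = -19/5)
P(n, z) = -19/5 + n (P(n, z) = n - 19/5 = -19/5 + n)
r(h) = -h
(r(P(1, -5)) - 3302)*(-4087 - 2498) = (-(-19/5 + 1) - 3302)*(-4087 - 2498) = (-1*(-14/5) - 3302)*(-6585) = (14/5 - 3302)*(-6585) = -16496/5*(-6585) = 21725232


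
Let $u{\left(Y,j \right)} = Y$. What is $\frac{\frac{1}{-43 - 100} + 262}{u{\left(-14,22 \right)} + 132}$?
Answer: $\frac{635}{286} \approx 2.2203$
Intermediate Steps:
$\frac{\frac{1}{-43 - 100} + 262}{u{\left(-14,22 \right)} + 132} = \frac{\frac{1}{-43 - 100} + 262}{-14 + 132} = \frac{\frac{1}{-143} + 262}{118} = \left(- \frac{1}{143} + 262\right) \frac{1}{118} = \frac{37465}{143} \cdot \frac{1}{118} = \frac{635}{286}$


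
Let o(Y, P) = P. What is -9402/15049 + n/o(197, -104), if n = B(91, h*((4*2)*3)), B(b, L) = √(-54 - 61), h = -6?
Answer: -9402/15049 - I*√115/104 ≈ -0.62476 - 0.10311*I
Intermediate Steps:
B(b, L) = I*√115 (B(b, L) = √(-115) = I*√115)
n = I*√115 ≈ 10.724*I
-9402/15049 + n/o(197, -104) = -9402/15049 + (I*√115)/(-104) = -9402*1/15049 + (I*√115)*(-1/104) = -9402/15049 - I*√115/104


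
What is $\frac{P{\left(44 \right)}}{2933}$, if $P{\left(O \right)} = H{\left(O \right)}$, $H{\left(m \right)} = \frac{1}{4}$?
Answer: $\frac{1}{11732} \approx 8.5237 \cdot 10^{-5}$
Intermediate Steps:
$H{\left(m \right)} = \frac{1}{4}$
$P{\left(O \right)} = \frac{1}{4}$
$\frac{P{\left(44 \right)}}{2933} = \frac{1}{4 \cdot 2933} = \frac{1}{4} \cdot \frac{1}{2933} = \frac{1}{11732}$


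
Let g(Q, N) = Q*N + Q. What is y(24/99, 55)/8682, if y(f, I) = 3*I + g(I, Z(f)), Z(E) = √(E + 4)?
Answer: 110/4341 + 5*√1155/13023 ≈ 0.038388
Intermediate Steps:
Z(E) = √(4 + E)
g(Q, N) = Q + N*Q (g(Q, N) = N*Q + Q = Q + N*Q)
y(f, I) = 3*I + I*(1 + √(4 + f))
y(24/99, 55)/8682 = (55*(4 + √(4 + 24/99)))/8682 = (55*(4 + √(4 + 24*(1/99))))*(1/8682) = (55*(4 + √(4 + 8/33)))*(1/8682) = (55*(4 + √(140/33)))*(1/8682) = (55*(4 + 2*√1155/33))*(1/8682) = (220 + 10*√1155/3)*(1/8682) = 110/4341 + 5*√1155/13023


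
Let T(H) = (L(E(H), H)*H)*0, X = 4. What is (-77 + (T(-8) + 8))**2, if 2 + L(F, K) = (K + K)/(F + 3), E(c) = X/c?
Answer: 4761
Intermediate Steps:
E(c) = 4/c
L(F, K) = -2 + 2*K/(3 + F) (L(F, K) = -2 + (K + K)/(F + 3) = -2 + (2*K)/(3 + F) = -2 + 2*K/(3 + F))
T(H) = 0 (T(H) = ((2*(-3 + H - 4/H)/(3 + 4/H))*H)*0 = (2*H*(-3 + H - 4/H)/(3 + 4/H))*0 = 0)
(-77 + (T(-8) + 8))**2 = (-77 + (0 + 8))**2 = (-77 + 8)**2 = (-69)**2 = 4761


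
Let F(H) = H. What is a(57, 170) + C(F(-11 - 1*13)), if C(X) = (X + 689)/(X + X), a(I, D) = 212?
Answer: 9511/48 ≈ 198.15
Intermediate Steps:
C(X) = (689 + X)/(2*X) (C(X) = (689 + X)/((2*X)) = (689 + X)*(1/(2*X)) = (689 + X)/(2*X))
a(57, 170) + C(F(-11 - 1*13)) = 212 + (689 + (-11 - 1*13))/(2*(-11 - 1*13)) = 212 + (689 + (-11 - 13))/(2*(-11 - 13)) = 212 + (½)*(689 - 24)/(-24) = 212 + (½)*(-1/24)*665 = 212 - 665/48 = 9511/48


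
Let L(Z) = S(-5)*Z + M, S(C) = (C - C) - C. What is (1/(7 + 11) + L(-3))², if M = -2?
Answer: 93025/324 ≈ 287.11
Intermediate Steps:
S(C) = -C (S(C) = 0 - C = -C)
L(Z) = -2 + 5*Z (L(Z) = (-1*(-5))*Z - 2 = 5*Z - 2 = -2 + 5*Z)
(1/(7 + 11) + L(-3))² = (1/(7 + 11) + (-2 + 5*(-3)))² = (1/18 + (-2 - 15))² = (1/18 - 17)² = (-305/18)² = 93025/324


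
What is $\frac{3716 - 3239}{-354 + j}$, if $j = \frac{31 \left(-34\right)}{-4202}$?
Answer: $- \frac{1002177}{743227} \approx -1.3484$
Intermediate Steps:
$j = \frac{527}{2101}$ ($j = \left(-1054\right) \left(- \frac{1}{4202}\right) = \frac{527}{2101} \approx 0.25083$)
$\frac{3716 - 3239}{-354 + j} = \frac{3716 - 3239}{-354 + \frac{527}{2101}} = \frac{477}{- \frac{743227}{2101}} = 477 \left(- \frac{2101}{743227}\right) = - \frac{1002177}{743227}$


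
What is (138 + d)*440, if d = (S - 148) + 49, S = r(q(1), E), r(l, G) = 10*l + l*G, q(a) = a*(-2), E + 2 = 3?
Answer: 7480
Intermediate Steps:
E = 1 (E = -2 + 3 = 1)
q(a) = -2*a
r(l, G) = 10*l + G*l
S = -22 (S = (-2*1)*(10 + 1) = -2*11 = -22)
d = -121 (d = (-22 - 148) + 49 = -170 + 49 = -121)
(138 + d)*440 = (138 - 121)*440 = 17*440 = 7480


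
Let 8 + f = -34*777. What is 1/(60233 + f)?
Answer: 1/33807 ≈ 2.9580e-5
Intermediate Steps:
f = -26426 (f = -8 - 34*777 = -8 - 26418 = -26426)
1/(60233 + f) = 1/(60233 - 26426) = 1/33807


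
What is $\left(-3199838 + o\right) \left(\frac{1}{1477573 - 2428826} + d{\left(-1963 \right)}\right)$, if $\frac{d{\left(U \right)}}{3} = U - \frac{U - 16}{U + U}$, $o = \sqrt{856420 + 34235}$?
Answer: $\frac{35196330929344188551}{1867309639} - \frac{21998820521129 \sqrt{890655}}{3734619278} \approx 1.8843 \cdot 10^{10}$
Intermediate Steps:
$o = \sqrt{890655} \approx 943.75$
$d{\left(U \right)} = 3 U - \frac{3 \left(-16 + U\right)}{2 U}$ ($d{\left(U \right)} = 3 \left(U - \frac{U - 16}{U + U}\right) = 3 \left(U - \frac{-16 + U}{2 U}\right) = 3 U - \frac{3 \left(-16 + U\right)}{2 U}$)
$\left(-3199838 + o\right) \left(\frac{1}{1477573 - 2428826} + d{\left(-1963 \right)}\right) = \left(-3199838 + \sqrt{890655}\right) \left(\frac{1}{1477573 - 2428826} + \left(- \frac{3}{2} + 3 \left(-1963\right) + \frac{24}{-1963}\right)\right) = \left(-3199838 + \sqrt{890655}\right) \left(\frac{1}{-951253} - \frac{23126151}{3926}\right) = \left(-3199838 + \sqrt{890655}\right) \left(- \frac{1}{951253} - \frac{23126151}{3926}\right) = \left(-3199838 + \sqrt{890655}\right) \left(- \frac{21998820521129}{3734619278}\right) = \frac{35196330929344188551}{1867309639} - \frac{21998820521129 \sqrt{890655}}{3734619278}$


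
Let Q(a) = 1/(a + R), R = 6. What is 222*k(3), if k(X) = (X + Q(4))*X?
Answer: 10323/5 ≈ 2064.6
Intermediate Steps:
Q(a) = 1/(6 + a) (Q(a) = 1/(a + 6) = 1/(6 + a))
k(X) = X*(1/10 + X) (k(X) = (X + 1/(6 + 4))*X = (X + 1/10)*X = (1/10 + X)*X = X*(1/10 + X))
222*k(3) = 222*(3*(1/10 + 3)) = 222*(3*(31/10)) = 222*(93/10) = 10323/5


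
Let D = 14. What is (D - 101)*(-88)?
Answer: 7656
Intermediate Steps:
(D - 101)*(-88) = (14 - 101)*(-88) = -87*(-88) = 7656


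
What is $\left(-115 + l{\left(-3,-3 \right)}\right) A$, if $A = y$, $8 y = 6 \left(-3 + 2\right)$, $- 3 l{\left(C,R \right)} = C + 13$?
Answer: $\frac{355}{4} \approx 88.75$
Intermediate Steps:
$l{\left(C,R \right)} = - \frac{13}{3} - \frac{C}{3}$ ($l{\left(C,R \right)} = - \frac{C + 13}{3} = - \frac{13 + C}{3} = - \frac{13}{3} - \frac{C}{3}$)
$y = - \frac{3}{4}$ ($y = \frac{6 \left(-3 + 2\right)}{8} = \frac{6 \left(-1\right)}{8} = \frac{1}{8} \left(-6\right) = - \frac{3}{4} \approx -0.75$)
$A = - \frac{3}{4} \approx -0.75$
$\left(-115 + l{\left(-3,-3 \right)}\right) A = \left(-115 - \frac{10}{3}\right) \left(- \frac{3}{4}\right) = \left(- \frac{355}{3}\right) \left(- \frac{3}{4}\right) = \frac{355}{4}$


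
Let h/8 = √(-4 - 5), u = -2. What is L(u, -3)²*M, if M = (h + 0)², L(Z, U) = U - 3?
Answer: -20736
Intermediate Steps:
L(Z, U) = -3 + U
h = 24*I (h = 8*√(-4 - 5) = 8*√(-9) = 8*(3*I) = 24*I ≈ 24.0*I)
M = -576 (M = (24*I + 0)² = (24*I)² = -576)
L(u, -3)²*M = (-3 - 3)²*(-576) = (-6)²*(-576) = 36*(-576) = -20736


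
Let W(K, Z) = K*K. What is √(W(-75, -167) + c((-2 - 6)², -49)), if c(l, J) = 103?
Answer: 4*√358 ≈ 75.684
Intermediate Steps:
W(K, Z) = K²
√(W(-75, -167) + c((-2 - 6)², -49)) = √((-75)² + 103) = √(5625 + 103) = √5728 = 4*√358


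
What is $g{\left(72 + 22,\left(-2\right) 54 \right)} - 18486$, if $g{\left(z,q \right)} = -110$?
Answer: $-18596$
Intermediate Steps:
$g{\left(72 + 22,\left(-2\right) 54 \right)} - 18486 = -110 - 18486 = -18596$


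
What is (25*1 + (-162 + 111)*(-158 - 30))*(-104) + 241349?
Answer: -758403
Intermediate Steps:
(25*1 + (-162 + 111)*(-158 - 30))*(-104) + 241349 = (25 - 51*(-188))*(-104) + 241349 = (25 + 9588)*(-104) + 241349 = 9613*(-104) + 241349 = -999752 + 241349 = -758403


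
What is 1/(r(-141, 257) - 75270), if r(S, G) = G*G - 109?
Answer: -1/9330 ≈ -0.00010718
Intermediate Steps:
r(S, G) = -109 + G² (r(S, G) = G² - 109 = -109 + G²)
1/(r(-141, 257) - 75270) = 1/((-109 + 257²) - 75270) = 1/((-109 + 66049) - 75270) = 1/(65940 - 75270) = 1/(-9330) = -1/9330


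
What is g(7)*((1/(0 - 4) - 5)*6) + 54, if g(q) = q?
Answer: -333/2 ≈ -166.50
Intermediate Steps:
g(7)*((1/(0 - 4) - 5)*6) + 54 = 7*((1/(0 - 4) - 5)*6) + 54 = 7*((1/(-4) - 5)*6) + 54 = 7*((-¼ - 5)*6) + 54 = 7*(-21/4*6) + 54 = 7*(-63/2) + 54 = -441/2 + 54 = -333/2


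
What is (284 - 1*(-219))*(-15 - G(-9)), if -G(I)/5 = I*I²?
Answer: -1840980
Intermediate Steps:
G(I) = -5*I³ (G(I) = -5*I*I² = -5*I³)
(284 - 1*(-219))*(-15 - G(-9)) = (284 - 1*(-219))*(-15 - (-5)*(-9)³) = (284 + 219)*(-15 - (-5)*(-729)) = 503*(-15 - 1*3645) = 503*(-15 - 3645) = 503*(-3660) = -1840980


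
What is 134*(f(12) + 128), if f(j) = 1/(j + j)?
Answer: 205891/12 ≈ 17158.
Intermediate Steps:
f(j) = 1/(2*j)
134*(f(12) + 128) = 134*((½)/12 + 128) = 134*((½)*(1/12) + 128) = 134*(1/24 + 128) = 134*(3073/24) = 205891/12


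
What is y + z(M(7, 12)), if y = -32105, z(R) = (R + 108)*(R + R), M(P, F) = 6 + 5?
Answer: -29487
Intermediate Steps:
M(P, F) = 11
z(R) = 2*R*(108 + R) (z(R) = (108 + R)*(2*R) = 2*R*(108 + R))
y + z(M(7, 12)) = -32105 + 2*11*(108 + 11) = -32105 + 2*11*119 = -32105 + 2618 = -29487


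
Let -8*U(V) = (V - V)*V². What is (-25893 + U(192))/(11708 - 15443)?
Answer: 2877/415 ≈ 6.9325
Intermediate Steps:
U(V) = 0 (U(V) = -(V - V)*V²/8 = -0*V² = -⅛*0 = 0)
(-25893 + U(192))/(11708 - 15443) = (-25893 + 0)/(11708 - 15443) = -25893/(-3735) = -25893*(-1/3735) = 2877/415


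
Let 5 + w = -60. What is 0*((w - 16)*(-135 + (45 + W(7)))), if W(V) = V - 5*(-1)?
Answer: 0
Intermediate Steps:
w = -65 (w = -5 - 60 = -65)
W(V) = 5 + V (W(V) = V + 5 = 5 + V)
0*((w - 16)*(-135 + (45 + W(7)))) = 0*((-65 - 16)*(-135 + (45 + (5 + 7)))) = 0*(-81*(-135 + (45 + 12))) = 0*(-81*(-135 + 57)) = 0*(-81*(-78)) = 0*6318 = 0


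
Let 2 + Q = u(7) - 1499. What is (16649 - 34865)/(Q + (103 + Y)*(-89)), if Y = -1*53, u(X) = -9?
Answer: 2277/745 ≈ 3.0564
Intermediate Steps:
Y = -53
Q = -1510 (Q = -2 + (-9 - 1499) = -2 - 1508 = -1510)
(16649 - 34865)/(Q + (103 + Y)*(-89)) = (16649 - 34865)/(-1510 + (103 - 53)*(-89)) = -18216/(-1510 + 50*(-89)) = -18216/(-1510 - 4450) = -18216/(-5960) = -18216*(-1/5960) = 2277/745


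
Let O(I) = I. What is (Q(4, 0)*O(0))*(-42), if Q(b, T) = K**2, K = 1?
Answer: 0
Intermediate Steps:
Q(b, T) = 1 (Q(b, T) = 1**2 = 1)
(Q(4, 0)*O(0))*(-42) = (1*0)*(-42) = 0*(-42) = 0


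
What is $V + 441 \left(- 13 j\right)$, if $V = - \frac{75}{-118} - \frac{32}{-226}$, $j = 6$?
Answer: $- \frac{458652569}{13334} \approx -34397.0$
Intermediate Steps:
$V = \frac{10363}{13334}$ ($V = \left(-75\right) \left(- \frac{1}{118}\right) - - \frac{16}{113} = \frac{75}{118} + \frac{16}{113} = \frac{10363}{13334} \approx 0.77719$)
$V + 441 \left(- 13 j\right) = \frac{10363}{13334} + 441 \left(\left(-13\right) 6\right) = \frac{10363}{13334} + 441 \left(-78\right) = \frac{10363}{13334} - 34398 = - \frac{458652569}{13334}$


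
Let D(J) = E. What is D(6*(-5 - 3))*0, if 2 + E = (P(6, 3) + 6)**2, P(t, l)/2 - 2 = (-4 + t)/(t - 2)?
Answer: 0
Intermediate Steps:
P(t, l) = 4 + 2*(-4 + t)/(-2 + t) (P(t, l) = 4 + 2*((-4 + t)/(t - 2)) = 4 + 2*((-4 + t)/(-2 + t)) = 4 + 2*(-4 + t)/(-2 + t))
E = 119 (E = -2 + (2*(-8 + 3*6)/(-2 + 6) + 6)**2 = -2 + (2*(-8 + 18)/4 + 6)**2 = -2 + (2*(1/4)*10 + 6)**2 = -2 + (5 + 6)**2 = -2 + 11**2 = -2 + 121 = 119)
D(J) = 119
D(6*(-5 - 3))*0 = 119*0 = 0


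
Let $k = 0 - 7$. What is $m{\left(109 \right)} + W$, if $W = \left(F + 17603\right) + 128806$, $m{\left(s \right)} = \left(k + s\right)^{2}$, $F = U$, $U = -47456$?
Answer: $109357$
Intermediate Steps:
$F = -47456$
$k = -7$ ($k = 0 - 7 = -7$)
$m{\left(s \right)} = \left(-7 + s\right)^{2}$
$W = 98953$ ($W = \left(-47456 + 17603\right) + 128806 = -29853 + 128806 = 98953$)
$m{\left(109 \right)} + W = \left(-7 + 109\right)^{2} + 98953 = 102^{2} + 98953 = 10404 + 98953 = 109357$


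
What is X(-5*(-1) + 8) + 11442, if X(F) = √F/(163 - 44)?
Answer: 11442 + √13/119 ≈ 11442.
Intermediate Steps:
X(F) = √F/119
X(-5*(-1) + 8) + 11442 = √(-5*(-1) + 8)/119 + 11442 = √(5 + 8)/119 + 11442 = √13/119 + 11442 = 11442 + √13/119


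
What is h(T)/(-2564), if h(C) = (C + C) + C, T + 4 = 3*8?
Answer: -15/641 ≈ -0.023401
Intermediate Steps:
T = 20 (T = -4 + 3*8 = -4 + 24 = 20)
h(C) = 3*C (h(C) = 2*C + C = 3*C)
h(T)/(-2564) = (3*20)/(-2564) = 60*(-1/2564) = -15/641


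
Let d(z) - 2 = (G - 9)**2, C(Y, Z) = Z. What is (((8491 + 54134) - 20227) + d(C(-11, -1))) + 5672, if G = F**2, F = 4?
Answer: 48121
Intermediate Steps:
G = 16 (G = 4**2 = 16)
d(z) = 51 (d(z) = 2 + (16 - 9)**2 = 2 + 7**2 = 2 + 49 = 51)
(((8491 + 54134) - 20227) + d(C(-11, -1))) + 5672 = (((8491 + 54134) - 20227) + 51) + 5672 = ((62625 - 20227) + 51) + 5672 = (42398 + 51) + 5672 = 42449 + 5672 = 48121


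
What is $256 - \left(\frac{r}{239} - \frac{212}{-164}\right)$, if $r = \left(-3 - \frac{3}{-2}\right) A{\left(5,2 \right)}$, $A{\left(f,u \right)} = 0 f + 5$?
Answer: $\frac{4992369}{19598} \approx 254.74$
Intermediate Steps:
$A{\left(f,u \right)} = 5$ ($A{\left(f,u \right)} = 0 + 5 = 5$)
$r = - \frac{15}{2}$ ($r = \left(-3 - \frac{3}{-2}\right) 5 = \left(-3 - - \frac{3}{2}\right) 5 = \left(-3 + \frac{3}{2}\right) 5 = \left(- \frac{3}{2}\right) 5 = - \frac{15}{2} \approx -7.5$)
$256 - \left(\frac{r}{239} - \frac{212}{-164}\right) = 256 - \left(- \frac{15}{2 \cdot 239} - \frac{212}{-164}\right) = 256 - \left(\left(- \frac{15}{2}\right) \frac{1}{239} - - \frac{53}{41}\right) = 256 - \left(- \frac{15}{478} + \frac{53}{41}\right) = 256 - \frac{24719}{19598} = \frac{4992369}{19598}$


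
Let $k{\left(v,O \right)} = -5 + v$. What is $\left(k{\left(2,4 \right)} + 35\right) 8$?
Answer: $256$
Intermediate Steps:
$\left(k{\left(2,4 \right)} + 35\right) 8 = \left(\left(-5 + 2\right) + 35\right) 8 = \left(-3 + 35\right) 8 = 32 \cdot 8 = 256$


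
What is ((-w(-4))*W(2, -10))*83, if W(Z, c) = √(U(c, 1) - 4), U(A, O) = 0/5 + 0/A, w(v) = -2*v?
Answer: -1328*I ≈ -1328.0*I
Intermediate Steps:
U(A, O) = 0 (U(A, O) = 0*(⅕) + 0 = 0 + 0 = 0)
W(Z, c) = 2*I (W(Z, c) = √(0 - 4) = √(-4) = 2*I)
((-w(-4))*W(2, -10))*83 = ((-(-2)*(-4))*(2*I))*83 = ((-1*8)*(2*I))*83 = -16*I*83 = -1328*I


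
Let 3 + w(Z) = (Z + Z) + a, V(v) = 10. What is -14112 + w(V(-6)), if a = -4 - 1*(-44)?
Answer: -14055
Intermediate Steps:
a = 40 (a = -4 + 44 = 40)
w(Z) = 37 + 2*Z (w(Z) = -3 + ((Z + Z) + 40) = -3 + (2*Z + 40) = -3 + (40 + 2*Z) = 37 + 2*Z)
-14112 + w(V(-6)) = -14112 + (37 + 2*10) = -14112 + (37 + 20) = -14112 + 57 = -14055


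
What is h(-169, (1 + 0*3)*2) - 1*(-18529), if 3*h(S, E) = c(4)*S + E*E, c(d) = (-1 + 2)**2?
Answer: 18474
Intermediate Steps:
c(d) = 1 (c(d) = 1**2 = 1)
h(S, E) = S/3 + E**2/3 (h(S, E) = (1*S + E*E)/3 = (S + E**2)/3 = S/3 + E**2/3)
h(-169, (1 + 0*3)*2) - 1*(-18529) = ((1/3)*(-169) + ((1 + 0*3)*2)**2/3) - 1*(-18529) = (-169/3 + ((1 + 0)*2)**2/3) + 18529 = (-169/3 + (1*2)**2/3) + 18529 = (-169/3 + (1/3)*2**2) + 18529 = (-169/3 + (1/3)*4) + 18529 = (-169/3 + 4/3) + 18529 = -55 + 18529 = 18474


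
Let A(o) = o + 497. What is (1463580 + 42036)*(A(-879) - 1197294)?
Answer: -1803240148416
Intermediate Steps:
A(o) = 497 + o
(1463580 + 42036)*(A(-879) - 1197294) = (1463580 + 42036)*((497 - 879) - 1197294) = 1505616*(-382 - 1197294) = 1505616*(-1197676) = -1803240148416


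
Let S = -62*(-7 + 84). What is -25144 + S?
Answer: -29918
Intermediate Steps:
S = -4774 (S = -62*77 = -4774)
-25144 + S = -25144 - 4774 = -29918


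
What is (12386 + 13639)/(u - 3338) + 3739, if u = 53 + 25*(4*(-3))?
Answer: 891886/239 ≈ 3731.7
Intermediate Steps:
u = -247 (u = 53 + 25*(-12) = 53 - 300 = -247)
(12386 + 13639)/(u - 3338) + 3739 = (12386 + 13639)/(-247 - 3338) + 3739 = 26025/(-3585) + 3739 = 26025*(-1/3585) + 3739 = -1735/239 + 3739 = 891886/239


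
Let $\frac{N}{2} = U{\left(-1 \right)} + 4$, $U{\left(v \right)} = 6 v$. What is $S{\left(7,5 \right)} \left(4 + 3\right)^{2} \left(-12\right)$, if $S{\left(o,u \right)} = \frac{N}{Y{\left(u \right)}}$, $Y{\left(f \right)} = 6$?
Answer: $392$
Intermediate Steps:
$N = -4$ ($N = 2 \left(6 \left(-1\right) + 4\right) = 2 \left(-6 + 4\right) = 2 \left(-2\right) = -4$)
$S{\left(o,u \right)} = - \frac{2}{3}$ ($S{\left(o,u \right)} = - \frac{4}{6} = \left(-4\right) \frac{1}{6} = - \frac{2}{3}$)
$S{\left(7,5 \right)} \left(4 + 3\right)^{2} \left(-12\right) = - \frac{2 \left(4 + 3\right)^{2}}{3} \left(-12\right) = - \frac{2 \cdot 7^{2}}{3} \left(-12\right) = \left(- \frac{2}{3}\right) 49 \left(-12\right) = \left(- \frac{98}{3}\right) \left(-12\right) = 392$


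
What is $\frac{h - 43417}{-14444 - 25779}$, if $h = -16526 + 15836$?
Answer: $\frac{44107}{40223} \approx 1.0966$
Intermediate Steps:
$h = -690$
$\frac{h - 43417}{-14444 - 25779} = \frac{-690 - 43417}{-14444 - 25779} = - \frac{44107}{-40223} = \left(-44107\right) \left(- \frac{1}{40223}\right) = \frac{44107}{40223}$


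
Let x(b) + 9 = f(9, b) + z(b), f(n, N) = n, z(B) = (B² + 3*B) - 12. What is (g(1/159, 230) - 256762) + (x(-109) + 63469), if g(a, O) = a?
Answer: -28898408/159 ≈ -1.8175e+5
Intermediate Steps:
z(B) = -12 + B² + 3*B
x(b) = -12 + b² + 3*b (x(b) = -9 + (9 + (-12 + b² + 3*b)) = -9 + (-3 + b² + 3*b) = -12 + b² + 3*b)
(g(1/159, 230) - 256762) + (x(-109) + 63469) = (1/159 - 256762) + ((-12 + (-109)² + 3*(-109)) + 63469) = (1/159 - 256762) + ((-12 + 11881 - 327) + 63469) = -40825157/159 + (11542 + 63469) = -40825157/159 + 75011 = -28898408/159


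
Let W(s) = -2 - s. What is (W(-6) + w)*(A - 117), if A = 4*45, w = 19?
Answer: 1449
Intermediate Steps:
A = 180
(W(-6) + w)*(A - 117) = ((-2 - 1*(-6)) + 19)*(180 - 117) = ((-2 + 6) + 19)*63 = (4 + 19)*63 = 23*63 = 1449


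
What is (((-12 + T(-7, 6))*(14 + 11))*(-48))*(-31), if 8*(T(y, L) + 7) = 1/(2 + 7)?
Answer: -2118850/3 ≈ -7.0628e+5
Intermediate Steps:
T(y, L) = -503/72 (T(y, L) = -7 + 1/(8*(2 + 7)) = -7 + (⅛)/9 = -7 + (⅛)*(⅑) = -7 + 1/72 = -503/72)
(((-12 + T(-7, 6))*(14 + 11))*(-48))*(-31) = (((-12 - 503/72)*(14 + 11))*(-48))*(-31) = (-1367/72*25*(-48))*(-31) = -34175/72*(-48)*(-31) = (68350/3)*(-31) = -2118850/3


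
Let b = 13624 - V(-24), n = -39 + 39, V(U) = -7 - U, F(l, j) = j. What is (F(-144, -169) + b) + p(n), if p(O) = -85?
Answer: 13353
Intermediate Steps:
n = 0
b = 13607 (b = 13624 - (-7 - 1*(-24)) = 13624 - (-7 + 24) = 13624 - 1*17 = 13624 - 17 = 13607)
(F(-144, -169) + b) + p(n) = (-169 + 13607) - 85 = 13438 - 85 = 13353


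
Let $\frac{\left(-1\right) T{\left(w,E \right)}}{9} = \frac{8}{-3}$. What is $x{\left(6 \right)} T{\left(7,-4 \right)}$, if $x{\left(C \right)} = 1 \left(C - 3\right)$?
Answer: $72$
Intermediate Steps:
$T{\left(w,E \right)} = 24$ ($T{\left(w,E \right)} = - 9 \frac{8}{-3} = - 9 \cdot 8 \left(- \frac{1}{3}\right) = \left(-9\right) \left(- \frac{8}{3}\right) = 24$)
$x{\left(C \right)} = -3 + C$ ($x{\left(C \right)} = 1 \left(-3 + C\right) = -3 + C$)
$x{\left(6 \right)} T{\left(7,-4 \right)} = \left(-3 + 6\right) 24 = 3 \cdot 24 = 72$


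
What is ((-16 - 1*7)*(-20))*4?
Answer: 1840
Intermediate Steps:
((-16 - 1*7)*(-20))*4 = ((-16 - 7)*(-20))*4 = -23*(-20)*4 = 460*4 = 1840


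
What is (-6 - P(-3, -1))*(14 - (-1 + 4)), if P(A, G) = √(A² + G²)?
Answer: -66 - 11*√10 ≈ -100.79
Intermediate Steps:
(-6 - P(-3, -1))*(14 - (-1 + 4)) = (-6 - √((-3)² + (-1)²))*(14 - (-1 + 4)) = (-6 - √(9 + 1))*(14 - 1*3) = (-6 - √10)*(14 - 3) = (-6 - √10)*11 = -66 - 11*√10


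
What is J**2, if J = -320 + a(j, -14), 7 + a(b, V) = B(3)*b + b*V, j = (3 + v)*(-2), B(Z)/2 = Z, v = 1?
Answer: 69169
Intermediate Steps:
B(Z) = 2*Z
j = -8 (j = (3 + 1)*(-2) = 4*(-2) = -8)
a(b, V) = -7 + 6*b + V*b (a(b, V) = -7 + ((2*3)*b + b*V) = -7 + (6*b + V*b) = -7 + 6*b + V*b)
J = -263 (J = -320 + (-7 + 6*(-8) - 14*(-8)) = -320 + (-7 - 48 + 112) = -320 + 57 = -263)
J**2 = (-263)**2 = 69169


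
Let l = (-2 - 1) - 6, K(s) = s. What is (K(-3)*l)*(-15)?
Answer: -405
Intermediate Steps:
l = -9 (l = -3 - 6 = -9)
(K(-3)*l)*(-15) = -3*(-9)*(-15) = 27*(-15) = -405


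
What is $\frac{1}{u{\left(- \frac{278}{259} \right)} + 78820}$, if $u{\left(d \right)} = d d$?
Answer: $\frac{67081}{5287401704} \approx 1.2687 \cdot 10^{-5}$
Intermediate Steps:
$u{\left(d \right)} = d^{2}$
$\frac{1}{u{\left(- \frac{278}{259} \right)} + 78820} = \frac{1}{\left(- \frac{278}{259}\right)^{2} + 78820} = \frac{1}{\frac{77284}{67081} + 78820} = \frac{1}{\frac{5287401704}{67081}} = \frac{67081}{5287401704}$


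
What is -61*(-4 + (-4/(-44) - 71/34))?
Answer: 136823/374 ≈ 365.84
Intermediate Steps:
-61*(-4 + (-4/(-44) - 71/34)) = -61*(-4 + (-4*(-1/44) - 71*1/34)) = -61*(-4 + (1/11 - 71/34)) = -61*(-4 - 747/374) = -61*(-2243/374) = 136823/374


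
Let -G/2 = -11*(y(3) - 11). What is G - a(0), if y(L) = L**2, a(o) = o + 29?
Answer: -73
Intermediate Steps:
a(o) = 29 + o
G = -44 (G = -(-22)*(3**2 - 11) = -(-22)*(9 - 11) = -(-22)*(-2) = -2*22 = -44)
G - a(0) = -44 - (29 + 0) = -44 - 1*29 = -44 - 29 = -73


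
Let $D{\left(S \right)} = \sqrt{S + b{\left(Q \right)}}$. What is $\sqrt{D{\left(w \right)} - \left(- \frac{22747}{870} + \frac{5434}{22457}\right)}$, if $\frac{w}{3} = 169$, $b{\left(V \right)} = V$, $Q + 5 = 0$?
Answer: $\frac{\sqrt{9888009447124410 + 381717423008100 \sqrt{502}}}{19537590} \approx 6.9505$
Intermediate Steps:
$Q = -5$ ($Q = -5 + 0 = -5$)
$w = 507$ ($w = 3 \cdot 169 = 507$)
$D{\left(S \right)} = \sqrt{-5 + S}$ ($D{\left(S \right)} = \sqrt{S - 5} = \sqrt{-5 + S}$)
$\sqrt{D{\left(w \right)} - \left(- \frac{22747}{870} + \frac{5434}{22457}\right)} = \sqrt{\sqrt{-5 + 507} - \left(- \frac{22747}{870} + \frac{5434}{22457}\right)} = \sqrt{\sqrt{502} - - \frac{506101799}{19537590}} = \sqrt{\sqrt{502} + \left(\frac{22747}{870} - \frac{5434}{22457}\right)} = \sqrt{\sqrt{502} + \frac{506101799}{19537590}} = \sqrt{\frac{506101799}{19537590} + \sqrt{502}}$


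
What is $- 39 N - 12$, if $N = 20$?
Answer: $-792$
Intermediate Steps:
$- 39 N - 12 = \left(-39\right) 20 - 12 = -780 - 12 = -792$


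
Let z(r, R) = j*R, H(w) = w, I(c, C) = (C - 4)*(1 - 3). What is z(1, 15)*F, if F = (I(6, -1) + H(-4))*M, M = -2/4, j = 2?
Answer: -90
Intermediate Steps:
I(c, C) = 8 - 2*C (I(c, C) = (-4 + C)*(-2) = 8 - 2*C)
M = -½ (M = -2*¼ = -½ ≈ -0.50000)
z(r, R) = 2*R
F = -3 (F = ((8 - 2*(-1)) - 4)*(-½) = ((8 + 2) - 4)*(-½) = (10 - 4)*(-½) = 6*(-½) = -3)
z(1, 15)*F = (2*15)*(-3) = 30*(-3) = -90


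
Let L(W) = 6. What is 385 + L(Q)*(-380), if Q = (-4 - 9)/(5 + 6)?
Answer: -1895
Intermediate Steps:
Q = -13/11 ≈ -1.1818
385 + L(Q)*(-380) = 385 + 6*(-380) = 385 - 2280 = -1895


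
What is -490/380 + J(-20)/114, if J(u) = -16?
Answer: -163/114 ≈ -1.4298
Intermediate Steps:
-490/380 + J(-20)/114 = -490/380 - 16/114 = -490*1/380 - 16*1/114 = -49/38 - 8/57 = -163/114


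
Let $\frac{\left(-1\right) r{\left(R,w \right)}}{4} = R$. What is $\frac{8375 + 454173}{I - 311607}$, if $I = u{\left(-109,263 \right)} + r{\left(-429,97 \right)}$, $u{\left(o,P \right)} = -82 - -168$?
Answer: $- \frac{462548}{309805} \approx -1.493$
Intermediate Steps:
$r{\left(R,w \right)} = - 4 R$
$u{\left(o,P \right)} = 86$ ($u{\left(o,P \right)} = -82 + 168 = 86$)
$I = 1802$ ($I = 86 - -1716 = 86 + 1716 = 1802$)
$\frac{8375 + 454173}{I - 311607} = \frac{8375 + 454173}{1802 - 311607} = \frac{462548}{-309805} = 462548 \left(- \frac{1}{309805}\right) = - \frac{462548}{309805}$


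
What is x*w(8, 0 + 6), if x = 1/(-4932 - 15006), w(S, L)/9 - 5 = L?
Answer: -33/6646 ≈ -0.0049654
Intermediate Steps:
w(S, L) = 45 + 9*L
x = -1/19938 (x = 1/(-19938) = -1/19938 ≈ -5.0156e-5)
x*w(8, 0 + 6) = -(45 + 9*(0 + 6))/19938 = -(45 + 9*6)/19938 = -(45 + 54)/19938 = -1/19938*99 = -33/6646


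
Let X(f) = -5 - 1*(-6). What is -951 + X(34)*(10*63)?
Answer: -321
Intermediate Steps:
X(f) = 1 (X(f) = -5 + 6 = 1)
-951 + X(34)*(10*63) = -951 + 1*(10*63) = -951 + 1*630 = -951 + 630 = -321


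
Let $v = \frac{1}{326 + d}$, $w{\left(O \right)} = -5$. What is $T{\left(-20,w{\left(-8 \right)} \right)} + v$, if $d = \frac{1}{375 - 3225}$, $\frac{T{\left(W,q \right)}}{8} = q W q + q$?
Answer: $- \frac{3753557110}{929099} \approx -4040.0$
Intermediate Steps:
$T{\left(W,q \right)} = 8 q + 8 W q^{2}$ ($T{\left(W,q \right)} = 8 \left(q W q + q\right) = 8 \left(W q q + q\right) = 8 \left(W q^{2} + q\right) = 8 \left(q + W q^{2}\right) = 8 q + 8 W q^{2}$)
$d = - \frac{1}{2850}$ ($d = \frac{1}{-2850} = - \frac{1}{2850} \approx -0.00035088$)
$v = \frac{2850}{929099}$ ($v = \frac{1}{326 - \frac{1}{2850}} = \frac{1}{\frac{929099}{2850}} = \frac{2850}{929099} \approx 0.0030675$)
$T{\left(-20,w{\left(-8 \right)} \right)} + v = 8 \left(-5\right) \left(1 - -100\right) + \frac{2850}{929099} = 8 \left(-5\right) \left(1 + 100\right) + \frac{2850}{929099} = 8 \left(-5\right) 101 + \frac{2850}{929099} = -4040 + \frac{2850}{929099} = - \frac{3753557110}{929099}$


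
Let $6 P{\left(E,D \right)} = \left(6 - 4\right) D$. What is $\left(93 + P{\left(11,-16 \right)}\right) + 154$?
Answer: $\frac{725}{3} \approx 241.67$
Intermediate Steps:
$P{\left(E,D \right)} = \frac{D}{3}$ ($P{\left(E,D \right)} = \frac{\left(6 - 4\right) D}{6} = \frac{2 D}{6} = \frac{D}{3}$)
$\left(93 + P{\left(11,-16 \right)}\right) + 154 = \left(93 + \frac{1}{3} \left(-16\right)\right) + 154 = \left(93 - \frac{16}{3}\right) + 154 = \frac{263}{3} + 154 = \frac{725}{3}$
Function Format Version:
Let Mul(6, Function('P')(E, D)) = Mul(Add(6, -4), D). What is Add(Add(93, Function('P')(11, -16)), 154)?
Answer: Rational(725, 3) ≈ 241.67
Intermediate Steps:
Function('P')(E, D) = Mul(Rational(1, 3), D) (Function('P')(E, D) = Mul(Rational(1, 6), Mul(Add(6, -4), D)) = Mul(Rational(1, 6), Mul(2, D)) = Mul(Rational(1, 3), D))
Add(Add(93, Function('P')(11, -16)), 154) = Add(Add(93, Mul(Rational(1, 3), -16)), 154) = Add(Add(93, Rational(-16, 3)), 154) = Add(Rational(263, 3), 154) = Rational(725, 3)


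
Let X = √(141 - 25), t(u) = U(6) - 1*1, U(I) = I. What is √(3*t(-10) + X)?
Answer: √(15 + 2*√29) ≈ 5.0764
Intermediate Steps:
t(u) = 5 (t(u) = 6 - 1*1 = 6 - 1 = 5)
X = 2*√29 (X = √116 = 2*√29 ≈ 10.770)
√(3*t(-10) + X) = √(3*5 + 2*√29) = √(15 + 2*√29)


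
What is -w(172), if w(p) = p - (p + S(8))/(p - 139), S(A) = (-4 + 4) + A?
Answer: -1832/11 ≈ -166.55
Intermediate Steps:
S(A) = A (S(A) = 0 + A = A)
w(p) = p - (8 + p)/(-139 + p) (w(p) = p - (p + 8)/(p - 139) = p - (8 + p)/(-139 + p))
-w(172) = -(-8 + 172² - 140*172)/(-139 + 172) = -(-8 + 29584 - 24080)/33 = -5496/33 = -1*1832/11 = -1832/11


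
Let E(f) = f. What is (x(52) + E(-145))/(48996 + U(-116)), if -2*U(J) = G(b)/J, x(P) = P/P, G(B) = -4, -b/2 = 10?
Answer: -8352/2841767 ≈ -0.0029390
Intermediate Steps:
b = -20 (b = -2*10 = -20)
x(P) = 1
U(J) = 2/J (U(J) = -(-2)/J = 2/J)
(x(52) + E(-145))/(48996 + U(-116)) = (1 - 145)/(48996 + 2/(-116)) = -144/(48996 + 2*(-1/116)) = -144/(48996 - 1/58) = -144/2841767/58 = -144*58/2841767 = -8352/2841767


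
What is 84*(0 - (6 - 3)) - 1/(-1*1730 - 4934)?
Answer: -1679327/6664 ≈ -252.00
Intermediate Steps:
84*(0 - (6 - 3)) - 1/(-1*1730 - 4934) = 84*(0 - 1*3) - 1/(-1730 - 4934) = 84*(0 - 3) - 1/(-6664) = 84*(-3) - 1*(-1/6664) = -252 + 1/6664 = -1679327/6664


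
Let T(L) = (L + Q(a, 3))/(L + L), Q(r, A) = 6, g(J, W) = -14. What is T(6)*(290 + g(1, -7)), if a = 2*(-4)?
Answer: 276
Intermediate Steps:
a = -8
T(L) = (6 + L)/(2*L) (T(L) = (L + 6)/(L + L) = (6 + L)/((2*L)) = (6 + L)*(1/(2*L)) = (6 + L)/(2*L))
T(6)*(290 + g(1, -7)) = ((1/2)*(6 + 6)/6)*(290 - 14) = ((1/2)*(1/6)*12)*276 = 1*276 = 276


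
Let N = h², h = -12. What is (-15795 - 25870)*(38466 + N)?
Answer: -1608685650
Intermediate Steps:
N = 144 (N = (-12)² = 144)
(-15795 - 25870)*(38466 + N) = (-15795 - 25870)*(38466 + 144) = -41665*38610 = -1608685650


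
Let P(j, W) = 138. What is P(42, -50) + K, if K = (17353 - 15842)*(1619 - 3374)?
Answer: -2651667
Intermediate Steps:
K = -2651805 (K = 1511*(-1755) = -2651805)
P(42, -50) + K = 138 - 2651805 = -2651667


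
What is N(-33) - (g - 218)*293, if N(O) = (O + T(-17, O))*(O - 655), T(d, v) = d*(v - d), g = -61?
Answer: -82685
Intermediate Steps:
N(O) = (-655 + O)*(-289 - 16*O) (N(O) = (O - 17*(O - 1*(-17)))*(O - 655) = (O - 17*(O + 17))*(-655 + O) = (O - 17*(17 + O))*(-655 + O) = (O + (-289 - 17*O))*(-655 + O) = (-289 - 16*O)*(-655 + O) = (-655 + O)*(-289 - 16*O))
N(-33) - (g - 218)*293 = (189295 - 16*(-33)**2 + 10191*(-33)) - (-61 - 218)*293 = (189295 - 16*1089 - 336303) - (-279)*293 = (189295 - 17424 - 336303) - 1*(-81747) = -164432 + 81747 = -82685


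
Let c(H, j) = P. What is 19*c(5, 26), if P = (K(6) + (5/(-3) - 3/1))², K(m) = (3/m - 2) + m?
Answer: 19/36 ≈ 0.52778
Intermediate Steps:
K(m) = -2 + m + 3/m (K(m) = (-2 + 3/m) + m = -2 + m + 3/m)
P = 1/36 (P = ((-2 + 6 + 3/6) + (5/(-3) - 3/1))² = ((-2 + 6 + 3*(⅙)) + (5*(-⅓) - 3*1))² = ((-2 + 6 + ½) + (-5/3 - 3))² = (9/2 - 14/3)² = (-⅙)² = 1/36 ≈ 0.027778)
c(H, j) = 1/36
19*c(5, 26) = 19*(1/36) = 19/36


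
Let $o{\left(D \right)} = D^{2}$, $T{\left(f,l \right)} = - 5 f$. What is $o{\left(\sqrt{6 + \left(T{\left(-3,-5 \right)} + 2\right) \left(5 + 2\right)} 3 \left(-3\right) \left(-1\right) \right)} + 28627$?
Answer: $38752$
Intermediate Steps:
$o{\left(\sqrt{6 + \left(T{\left(-3,-5 \right)} + 2\right) \left(5 + 2\right)} 3 \left(-3\right) \left(-1\right) \right)} + 28627 = \left(\sqrt{6 + \left(\left(-5\right) \left(-3\right) + 2\right) \left(5 + 2\right)} 3 \left(-3\right) \left(-1\right)\right)^{2} + 28627 = \left(\sqrt{6 + \left(15 + 2\right) 7} \left(\left(-9\right) \left(-1\right)\right)\right)^{2} + 28627 = \left(\sqrt{6 + 17 \cdot 7} \cdot 9\right)^{2} + 28627 = \left(\sqrt{6 + 119} \cdot 9\right)^{2} + 28627 = \left(\sqrt{125} \cdot 9\right)^{2} + 28627 = \left(5 \sqrt{5} \cdot 9\right)^{2} + 28627 = \left(45 \sqrt{5}\right)^{2} + 28627 = 10125 + 28627 = 38752$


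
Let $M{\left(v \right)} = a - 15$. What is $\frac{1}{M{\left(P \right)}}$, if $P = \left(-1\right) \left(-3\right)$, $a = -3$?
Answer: $- \frac{1}{18} \approx -0.055556$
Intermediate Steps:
$P = 3$
$M{\left(v \right)} = -18$ ($M{\left(v \right)} = -3 - 15 = -18$)
$\frac{1}{M{\left(P \right)}} = \frac{1}{-18} = - \frac{1}{18}$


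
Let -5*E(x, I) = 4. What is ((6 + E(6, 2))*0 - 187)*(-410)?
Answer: 76670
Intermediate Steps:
E(x, I) = -4/5 (E(x, I) = -1/5*4 = -4/5)
((6 + E(6, 2))*0 - 187)*(-410) = ((6 - 4/5)*0 - 187)*(-410) = ((26/5)*0 - 187)*(-410) = (0 - 187)*(-410) = -187*(-410) = 76670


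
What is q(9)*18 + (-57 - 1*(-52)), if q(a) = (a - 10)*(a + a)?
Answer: -329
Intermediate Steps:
q(a) = 2*a*(-10 + a) (q(a) = (-10 + a)*(2*a) = 2*a*(-10 + a))
q(9)*18 + (-57 - 1*(-52)) = (2*9*(-10 + 9))*18 + (-57 - 1*(-52)) = (2*9*(-1))*18 + (-57 + 52) = -18*18 - 5 = -324 - 5 = -329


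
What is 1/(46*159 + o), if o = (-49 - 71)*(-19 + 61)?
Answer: 1/2274 ≈ 0.00043975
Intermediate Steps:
o = -5040 (o = -120*42 = -5040)
1/(46*159 + o) = 1/(46*159 - 5040) = 1/(7314 - 5040) = 1/2274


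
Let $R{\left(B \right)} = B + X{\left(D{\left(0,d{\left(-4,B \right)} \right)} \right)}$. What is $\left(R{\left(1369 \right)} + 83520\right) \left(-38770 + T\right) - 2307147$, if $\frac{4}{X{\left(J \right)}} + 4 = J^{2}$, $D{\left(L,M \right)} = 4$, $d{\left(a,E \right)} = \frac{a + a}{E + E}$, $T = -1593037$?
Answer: $- \frac{415575946517}{3} \approx -1.3853 \cdot 10^{11}$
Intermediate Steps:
$d{\left(a,E \right)} = \frac{a}{E}$ ($d{\left(a,E \right)} = \frac{2 a}{2 E} = 2 a \frac{1}{2 E} = \frac{a}{E}$)
$X{\left(J \right)} = \frac{4}{-4 + J^{2}}$
$R{\left(B \right)} = \frac{1}{3} + B$ ($R{\left(B \right)} = B + \frac{4}{-4 + 4^{2}} = B + \frac{4}{-4 + 16} = B + \frac{4}{12} = B + 4 \cdot \frac{1}{12} = B + \frac{1}{3} = \frac{1}{3} + B$)
$\left(R{\left(1369 \right)} + 83520\right) \left(-38770 + T\right) - 2307147 = \left(\left(\frac{1}{3} + 1369\right) + 83520\right) \left(-38770 - 1593037\right) - 2307147 = \left(\frac{4108}{3} + 83520\right) \left(-1631807\right) - 2307147 = \frac{254668}{3} \left(-1631807\right) - 2307147 = - \frac{415569025076}{3} - 2307147 = - \frac{415575946517}{3}$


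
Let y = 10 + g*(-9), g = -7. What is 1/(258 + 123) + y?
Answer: 27814/381 ≈ 73.003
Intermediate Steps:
y = 73 (y = 10 - 7*(-9) = 10 + 63 = 73)
1/(258 + 123) + y = 1/(258 + 123) + 73 = 1/381 + 73 = 27814/381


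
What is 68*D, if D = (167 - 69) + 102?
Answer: 13600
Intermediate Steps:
D = 200 (D = 98 + 102 = 200)
68*D = 68*200 = 13600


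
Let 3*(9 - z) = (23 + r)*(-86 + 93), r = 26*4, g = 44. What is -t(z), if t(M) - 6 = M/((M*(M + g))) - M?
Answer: -642391/2190 ≈ -293.33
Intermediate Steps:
r = 104
z = -862/3 (z = 9 - (23 + 104)*(-86 + 93)/3 = 9 - 127*7/3 = 9 - 1/3*889 = 9 - 889/3 = -862/3 ≈ -287.33)
t(M) = 6 + 1/(44 + M) - M (t(M) = 6 + (M/((M*(M + 44))) - M) = 6 + (M/((M*(44 + M))) - M) = 6 + (M*(1/(M*(44 + M))) - M) = 6 + (1/(44 + M) - M) = 6 + 1/(44 + M) - M)
-t(z) = -(265 - (-862/3)**2 - 38*(-862/3))/(44 - 862/3) = -(265 - 1*743044/9 + 32756/3)/(-730/3) = -(-3)*(265 - 743044/9 + 32756/3)/730 = -(-3)*(-642391)/(730*9) = -1*642391/2190 = -642391/2190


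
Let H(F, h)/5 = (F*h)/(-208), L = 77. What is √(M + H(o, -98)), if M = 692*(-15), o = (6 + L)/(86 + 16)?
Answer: I*√72990137415/2652 ≈ 101.87*I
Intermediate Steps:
o = 83/102 (o = (6 + 77)/(86 + 16) = 83/102 ≈ 0.81373)
H(F, h) = -5*F*h/208 (H(F, h) = 5*((F*h)/(-208)) = 5*((F*h)*(-1/208)) = 5*(-F*h/208) = -5*F*h/208)
M = -10380
√(M + H(o, -98)) = √(-10380 - 5/208*83/102*(-98)) = √(-10380 + 20335/10608) = √(-110090705/10608) = I*√72990137415/2652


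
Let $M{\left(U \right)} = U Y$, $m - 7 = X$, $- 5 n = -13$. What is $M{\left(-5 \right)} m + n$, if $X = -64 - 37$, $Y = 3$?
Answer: $\frac{7063}{5} \approx 1412.6$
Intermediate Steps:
$n = \frac{13}{5}$ ($n = \left(- \frac{1}{5}\right) \left(-13\right) = \frac{13}{5} \approx 2.6$)
$X = -101$ ($X = -64 - 37 = -101$)
$m = -94$ ($m = 7 - 101 = -94$)
$M{\left(U \right)} = 3 U$ ($M{\left(U \right)} = U 3 = 3 U$)
$M{\left(-5 \right)} m + n = 3 \left(-5\right) \left(-94\right) + \frac{13}{5} = \left(-15\right) \left(-94\right) + \frac{13}{5} = 1410 + \frac{13}{5} = \frac{7063}{5}$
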